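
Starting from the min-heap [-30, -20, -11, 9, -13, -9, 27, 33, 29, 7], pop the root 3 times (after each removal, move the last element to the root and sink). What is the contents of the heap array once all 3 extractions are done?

extract-min #1 returns -30:
  remove root -30; move last element 7 to root → [7, -20, -11, 9, -13, -9, 27, 33, 29]
  7 vs smaller child -20 at index 1, swap → [-20, 7, -11, 9, -13, -9, 27, 33, 29]
  7 vs smaller child -13 at index 4, swap → [-20, -13, -11, 9, 7, -9, 27, 33, 29]
extract-min #2 returns -20:
  remove root -20; move last element 29 to root → [29, -13, -11, 9, 7, -9, 27, 33]
  29 vs smaller child -13 at index 1, swap → [-13, 29, -11, 9, 7, -9, 27, 33]
  29 vs smaller child 7 at index 4, swap → [-13, 7, -11, 9, 29, -9, 27, 33]
extract-min #3 returns -13:
  remove root -13; move last element 33 to root → [33, 7, -11, 9, 29, -9, 27]
  33 vs smaller child -11 at index 2, swap → [-11, 7, 33, 9, 29, -9, 27]
  33 vs smaller child -9 at index 5, swap → [-11, 7, -9, 9, 29, 33, 27]

[-11, 7, -9, 9, 29, 33, 27]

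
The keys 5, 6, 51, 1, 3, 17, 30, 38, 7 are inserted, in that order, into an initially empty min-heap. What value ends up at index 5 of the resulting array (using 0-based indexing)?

Insert 5:
  append 5 at index 0 → [5] (no swap needed)
Insert 6:
  append 6 at index 1 → [5, 6] (no swap needed)
Insert 51:
  append 51 at index 2 → [5, 6, 51] (no swap needed)
Insert 1:
  append 1 at index 3 → [5, 6, 51, 1]
  1 < parent 6 at index 1, swap → [5, 1, 51, 6]
  1 < parent 5 at index 0, swap → [1, 5, 51, 6]
Insert 3:
  append 3 at index 4 → [1, 5, 51, 6, 3]
  3 < parent 5 at index 1, swap → [1, 3, 51, 6, 5]
Insert 17:
  append 17 at index 5 → [1, 3, 51, 6, 5, 17]
  17 < parent 51 at index 2, swap → [1, 3, 17, 6, 5, 51]
Insert 30:
  append 30 at index 6 → [1, 3, 17, 6, 5, 51, 30] (no swap needed)
Insert 38:
  append 38 at index 7 → [1, 3, 17, 6, 5, 51, 30, 38] (no swap needed)
Insert 7:
  append 7 at index 8 → [1, 3, 17, 6, 5, 51, 30, 38, 7] (no swap needed)
resulting array: [1, 3, 17, 6, 5, 51, 30, 38, 7]

51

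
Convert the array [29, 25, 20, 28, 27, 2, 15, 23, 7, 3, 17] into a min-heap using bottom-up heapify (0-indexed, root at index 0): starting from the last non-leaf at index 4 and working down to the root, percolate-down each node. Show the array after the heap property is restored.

sift down from index 4:
  27 vs smaller child 3 at index 9, swap → [29, 25, 20, 28, 3, 2, 15, 23, 7, 27, 17]
sift down from index 3:
  28 vs smaller child 7 at index 8, swap → [29, 25, 20, 7, 3, 2, 15, 23, 28, 27, 17]
sift down from index 2:
  20 vs smaller child 2 at index 5, swap → [29, 25, 2, 7, 3, 20, 15, 23, 28, 27, 17]
sift down from index 1:
  25 vs smaller child 3 at index 4, swap → [29, 3, 2, 7, 25, 20, 15, 23, 28, 27, 17]
  25 vs smaller child 17 at index 10, swap → [29, 3, 2, 7, 17, 20, 15, 23, 28, 27, 25]
sift down from index 0:
  29 vs smaller child 2 at index 2, swap → [2, 3, 29, 7, 17, 20, 15, 23, 28, 27, 25]
  29 vs smaller child 15 at index 6, swap → [2, 3, 15, 7, 17, 20, 29, 23, 28, 27, 25]

[2, 3, 15, 7, 17, 20, 29, 23, 28, 27, 25]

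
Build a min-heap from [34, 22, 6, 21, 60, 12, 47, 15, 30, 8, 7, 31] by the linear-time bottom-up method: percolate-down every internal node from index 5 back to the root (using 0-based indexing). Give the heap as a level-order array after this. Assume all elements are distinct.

[6, 7, 12, 15, 8, 31, 47, 21, 30, 22, 60, 34]

sift down from index 5: already satisfies heap property
sift down from index 4:
  60 vs smaller child 7 at index 10, swap → [34, 22, 6, 21, 7, 12, 47, 15, 30, 8, 60, 31]
sift down from index 3:
  21 vs smaller child 15 at index 7, swap → [34, 22, 6, 15, 7, 12, 47, 21, 30, 8, 60, 31]
sift down from index 2: already satisfies heap property
sift down from index 1:
  22 vs smaller child 7 at index 4, swap → [34, 7, 6, 15, 22, 12, 47, 21, 30, 8, 60, 31]
  22 vs smaller child 8 at index 9, swap → [34, 7, 6, 15, 8, 12, 47, 21, 30, 22, 60, 31]
sift down from index 0:
  34 vs smaller child 6 at index 2, swap → [6, 7, 34, 15, 8, 12, 47, 21, 30, 22, 60, 31]
  34 vs smaller child 12 at index 5, swap → [6, 7, 12, 15, 8, 34, 47, 21, 30, 22, 60, 31]
  34 vs only child 31 at index 11, swap → [6, 7, 12, 15, 8, 31, 47, 21, 30, 22, 60, 34]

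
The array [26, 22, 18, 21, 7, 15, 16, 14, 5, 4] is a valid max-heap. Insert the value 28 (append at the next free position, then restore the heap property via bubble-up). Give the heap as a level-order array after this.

append 28 at index 10 → [26, 22, 18, 21, 7, 15, 16, 14, 5, 4, 28]
28 > parent 7 at index 4, swap → [26, 22, 18, 21, 28, 15, 16, 14, 5, 4, 7]
28 > parent 22 at index 1, swap → [26, 28, 18, 21, 22, 15, 16, 14, 5, 4, 7]
28 > parent 26 at index 0, swap → [28, 26, 18, 21, 22, 15, 16, 14, 5, 4, 7]

[28, 26, 18, 21, 22, 15, 16, 14, 5, 4, 7]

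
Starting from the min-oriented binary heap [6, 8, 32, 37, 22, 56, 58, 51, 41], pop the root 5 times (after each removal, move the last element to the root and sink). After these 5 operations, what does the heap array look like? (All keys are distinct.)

[41, 51, 56, 58]

extract-min #1 returns 6:
  remove root 6; move last element 41 to root → [41, 8, 32, 37, 22, 56, 58, 51]
  41 vs smaller child 8 at index 1, swap → [8, 41, 32, 37, 22, 56, 58, 51]
  41 vs smaller child 22 at index 4, swap → [8, 22, 32, 37, 41, 56, 58, 51]
extract-min #2 returns 8:
  remove root 8; move last element 51 to root → [51, 22, 32, 37, 41, 56, 58]
  51 vs smaller child 22 at index 1, swap → [22, 51, 32, 37, 41, 56, 58]
  51 vs smaller child 37 at index 3, swap → [22, 37, 32, 51, 41, 56, 58]
extract-min #3 returns 22:
  remove root 22; move last element 58 to root → [58, 37, 32, 51, 41, 56]
  58 vs smaller child 32 at index 2, swap → [32, 37, 58, 51, 41, 56]
  58 vs only child 56 at index 5, swap → [32, 37, 56, 51, 41, 58]
extract-min #4 returns 32:
  remove root 32; move last element 58 to root → [58, 37, 56, 51, 41]
  58 vs smaller child 37 at index 1, swap → [37, 58, 56, 51, 41]
  58 vs smaller child 41 at index 4, swap → [37, 41, 56, 51, 58]
extract-min #5 returns 37:
  remove root 37; move last element 58 to root → [58, 41, 56, 51]
  58 vs smaller child 41 at index 1, swap → [41, 58, 56, 51]
  58 vs only child 51 at index 3, swap → [41, 51, 56, 58]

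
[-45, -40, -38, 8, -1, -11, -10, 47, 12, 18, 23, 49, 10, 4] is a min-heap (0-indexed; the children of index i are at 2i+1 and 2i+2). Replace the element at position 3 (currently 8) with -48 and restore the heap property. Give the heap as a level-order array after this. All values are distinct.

set index 3 from 8 to -48 → [-45, -40, -38, -48, -1, -11, -10, 47, 12, 18, 23, 49, 10, 4]
-48 < parent -40 at index 1, swap → [-45, -48, -38, -40, -1, -11, -10, 47, 12, 18, 23, 49, 10, 4]
-48 < parent -45 at index 0, swap → [-48, -45, -38, -40, -1, -11, -10, 47, 12, 18, 23, 49, 10, 4]

[-48, -45, -38, -40, -1, -11, -10, 47, 12, 18, 23, 49, 10, 4]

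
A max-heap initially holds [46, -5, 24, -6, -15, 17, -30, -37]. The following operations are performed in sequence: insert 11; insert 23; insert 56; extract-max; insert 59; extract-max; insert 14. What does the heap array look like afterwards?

insert 11:
  append 11 at index 8 → [46, -5, 24, -6, -15, 17, -30, -37, 11]
  11 > parent -6 at index 3, swap → [46, -5, 24, 11, -15, 17, -30, -37, -6]
  11 > parent -5 at index 1, swap → [46, 11, 24, -5, -15, 17, -30, -37, -6]
insert 23:
  append 23 at index 9 → [46, 11, 24, -5, -15, 17, -30, -37, -6, 23]
  23 > parent -15 at index 4, swap → [46, 11, 24, -5, 23, 17, -30, -37, -6, -15]
  23 > parent 11 at index 1, swap → [46, 23, 24, -5, 11, 17, -30, -37, -6, -15]
insert 56:
  append 56 at index 10 → [46, 23, 24, -5, 11, 17, -30, -37, -6, -15, 56]
  56 > parent 11 at index 4, swap → [46, 23, 24, -5, 56, 17, -30, -37, -6, -15, 11]
  56 > parent 23 at index 1, swap → [46, 56, 24, -5, 23, 17, -30, -37, -6, -15, 11]
  56 > parent 46 at index 0, swap → [56, 46, 24, -5, 23, 17, -30, -37, -6, -15, 11]
extract-max → returns 56:
  remove root 56; move last element 11 to root → [11, 46, 24, -5, 23, 17, -30, -37, -6, -15]
  11 vs larger child 46 at index 1, swap → [46, 11, 24, -5, 23, 17, -30, -37, -6, -15]
  11 vs larger child 23 at index 4, swap → [46, 23, 24, -5, 11, 17, -30, -37, -6, -15]
insert 59:
  append 59 at index 10 → [46, 23, 24, -5, 11, 17, -30, -37, -6, -15, 59]
  59 > parent 11 at index 4, swap → [46, 23, 24, -5, 59, 17, -30, -37, -6, -15, 11]
  59 > parent 23 at index 1, swap → [46, 59, 24, -5, 23, 17, -30, -37, -6, -15, 11]
  59 > parent 46 at index 0, swap → [59, 46, 24, -5, 23, 17, -30, -37, -6, -15, 11]
extract-max → returns 59:
  remove root 59; move last element 11 to root → [11, 46, 24, -5, 23, 17, -30, -37, -6, -15]
  11 vs larger child 46 at index 1, swap → [46, 11, 24, -5, 23, 17, -30, -37, -6, -15]
  11 vs larger child 23 at index 4, swap → [46, 23, 24, -5, 11, 17, -30, -37, -6, -15]
insert 14:
  append 14 at index 10 → [46, 23, 24, -5, 11, 17, -30, -37, -6, -15, 14]
  14 > parent 11 at index 4, swap → [46, 23, 24, -5, 14, 17, -30, -37, -6, -15, 11]

[46, 23, 24, -5, 14, 17, -30, -37, -6, -15, 11]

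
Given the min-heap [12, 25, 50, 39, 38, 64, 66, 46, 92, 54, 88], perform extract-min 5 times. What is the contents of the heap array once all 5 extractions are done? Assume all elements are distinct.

[50, 54, 64, 88, 92, 66]

extract-min #1 returns 12:
  remove root 12; move last element 88 to root → [88, 25, 50, 39, 38, 64, 66, 46, 92, 54]
  88 vs smaller child 25 at index 1, swap → [25, 88, 50, 39, 38, 64, 66, 46, 92, 54]
  88 vs smaller child 38 at index 4, swap → [25, 38, 50, 39, 88, 64, 66, 46, 92, 54]
  88 vs only child 54 at index 9, swap → [25, 38, 50, 39, 54, 64, 66, 46, 92, 88]
extract-min #2 returns 25:
  remove root 25; move last element 88 to root → [88, 38, 50, 39, 54, 64, 66, 46, 92]
  88 vs smaller child 38 at index 1, swap → [38, 88, 50, 39, 54, 64, 66, 46, 92]
  88 vs smaller child 39 at index 3, swap → [38, 39, 50, 88, 54, 64, 66, 46, 92]
  88 vs smaller child 46 at index 7, swap → [38, 39, 50, 46, 54, 64, 66, 88, 92]
extract-min #3 returns 38:
  remove root 38; move last element 92 to root → [92, 39, 50, 46, 54, 64, 66, 88]
  92 vs smaller child 39 at index 1, swap → [39, 92, 50, 46, 54, 64, 66, 88]
  92 vs smaller child 46 at index 3, swap → [39, 46, 50, 92, 54, 64, 66, 88]
  92 vs only child 88 at index 7, swap → [39, 46, 50, 88, 54, 64, 66, 92]
extract-min #4 returns 39:
  remove root 39; move last element 92 to root → [92, 46, 50, 88, 54, 64, 66]
  92 vs smaller child 46 at index 1, swap → [46, 92, 50, 88, 54, 64, 66]
  92 vs smaller child 54 at index 4, swap → [46, 54, 50, 88, 92, 64, 66]
extract-min #5 returns 46:
  remove root 46; move last element 66 to root → [66, 54, 50, 88, 92, 64]
  66 vs smaller child 50 at index 2, swap → [50, 54, 66, 88, 92, 64]
  66 vs only child 64 at index 5, swap → [50, 54, 64, 88, 92, 66]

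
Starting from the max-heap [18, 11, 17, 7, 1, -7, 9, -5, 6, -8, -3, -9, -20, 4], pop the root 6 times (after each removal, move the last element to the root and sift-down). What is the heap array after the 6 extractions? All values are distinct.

[4, 1, -7, -3, -8, -20, -9, -5]

extract-max #1 returns 18:
  remove root 18; move last element 4 to root → [4, 11, 17, 7, 1, -7, 9, -5, 6, -8, -3, -9, -20]
  4 vs larger child 17 at index 2, swap → [17, 11, 4, 7, 1, -7, 9, -5, 6, -8, -3, -9, -20]
  4 vs larger child 9 at index 6, swap → [17, 11, 9, 7, 1, -7, 4, -5, 6, -8, -3, -9, -20]
extract-max #2 returns 17:
  remove root 17; move last element -20 to root → [-20, 11, 9, 7, 1, -7, 4, -5, 6, -8, -3, -9]
  -20 vs larger child 11 at index 1, swap → [11, -20, 9, 7, 1, -7, 4, -5, 6, -8, -3, -9]
  -20 vs larger child 7 at index 3, swap → [11, 7, 9, -20, 1, -7, 4, -5, 6, -8, -3, -9]
  -20 vs larger child 6 at index 8, swap → [11, 7, 9, 6, 1, -7, 4, -5, -20, -8, -3, -9]
extract-max #3 returns 11:
  remove root 11; move last element -9 to root → [-9, 7, 9, 6, 1, -7, 4, -5, -20, -8, -3]
  -9 vs larger child 9 at index 2, swap → [9, 7, -9, 6, 1, -7, 4, -5, -20, -8, -3]
  -9 vs larger child 4 at index 6, swap → [9, 7, 4, 6, 1, -7, -9, -5, -20, -8, -3]
extract-max #4 returns 9:
  remove root 9; move last element -3 to root → [-3, 7, 4, 6, 1, -7, -9, -5, -20, -8]
  -3 vs larger child 7 at index 1, swap → [7, -3, 4, 6, 1, -7, -9, -5, -20, -8]
  -3 vs larger child 6 at index 3, swap → [7, 6, 4, -3, 1, -7, -9, -5, -20, -8]
extract-max #5 returns 7:
  remove root 7; move last element -8 to root → [-8, 6, 4, -3, 1, -7, -9, -5, -20]
  -8 vs larger child 6 at index 1, swap → [6, -8, 4, -3, 1, -7, -9, -5, -20]
  -8 vs larger child 1 at index 4, swap → [6, 1, 4, -3, -8, -7, -9, -5, -20]
extract-max #6 returns 6:
  remove root 6; move last element -20 to root → [-20, 1, 4, -3, -8, -7, -9, -5]
  -20 vs larger child 4 at index 2, swap → [4, 1, -20, -3, -8, -7, -9, -5]
  -20 vs larger child -7 at index 5, swap → [4, 1, -7, -3, -8, -20, -9, -5]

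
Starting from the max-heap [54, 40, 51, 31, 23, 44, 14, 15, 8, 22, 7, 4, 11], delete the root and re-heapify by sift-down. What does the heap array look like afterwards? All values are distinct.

remove root 54; move last element 11 to root → [11, 40, 51, 31, 23, 44, 14, 15, 8, 22, 7, 4]
11 vs larger child 51 at index 2, swap → [51, 40, 11, 31, 23, 44, 14, 15, 8, 22, 7, 4]
11 vs larger child 44 at index 5, swap → [51, 40, 44, 31, 23, 11, 14, 15, 8, 22, 7, 4]

[51, 40, 44, 31, 23, 11, 14, 15, 8, 22, 7, 4]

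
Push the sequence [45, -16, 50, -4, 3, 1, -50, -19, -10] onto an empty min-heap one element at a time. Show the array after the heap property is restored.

[-50, -19, -16, -10, 3, 50, 1, 45, -4]

Insert 45:
  append 45 at index 0 → [45] (no swap needed)
Insert -16:
  append -16 at index 1 → [45, -16]
  -16 < parent 45 at index 0, swap → [-16, 45]
Insert 50:
  append 50 at index 2 → [-16, 45, 50] (no swap needed)
Insert -4:
  append -4 at index 3 → [-16, 45, 50, -4]
  -4 < parent 45 at index 1, swap → [-16, -4, 50, 45]
Insert 3:
  append 3 at index 4 → [-16, -4, 50, 45, 3] (no swap needed)
Insert 1:
  append 1 at index 5 → [-16, -4, 50, 45, 3, 1]
  1 < parent 50 at index 2, swap → [-16, -4, 1, 45, 3, 50]
Insert -50:
  append -50 at index 6 → [-16, -4, 1, 45, 3, 50, -50]
  -50 < parent 1 at index 2, swap → [-16, -4, -50, 45, 3, 50, 1]
  -50 < parent -16 at index 0, swap → [-50, -4, -16, 45, 3, 50, 1]
Insert -19:
  append -19 at index 7 → [-50, -4, -16, 45, 3, 50, 1, -19]
  -19 < parent 45 at index 3, swap → [-50, -4, -16, -19, 3, 50, 1, 45]
  -19 < parent -4 at index 1, swap → [-50, -19, -16, -4, 3, 50, 1, 45]
Insert -10:
  append -10 at index 8 → [-50, -19, -16, -4, 3, 50, 1, 45, -10]
  -10 < parent -4 at index 3, swap → [-50, -19, -16, -10, 3, 50, 1, 45, -4]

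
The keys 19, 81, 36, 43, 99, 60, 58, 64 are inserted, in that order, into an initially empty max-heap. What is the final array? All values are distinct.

[99, 81, 60, 64, 43, 36, 58, 19]

Insert 19:
  append 19 at index 0 → [19] (no swap needed)
Insert 81:
  append 81 at index 1 → [19, 81]
  81 > parent 19 at index 0, swap → [81, 19]
Insert 36:
  append 36 at index 2 → [81, 19, 36] (no swap needed)
Insert 43:
  append 43 at index 3 → [81, 19, 36, 43]
  43 > parent 19 at index 1, swap → [81, 43, 36, 19]
Insert 99:
  append 99 at index 4 → [81, 43, 36, 19, 99]
  99 > parent 43 at index 1, swap → [81, 99, 36, 19, 43]
  99 > parent 81 at index 0, swap → [99, 81, 36, 19, 43]
Insert 60:
  append 60 at index 5 → [99, 81, 36, 19, 43, 60]
  60 > parent 36 at index 2, swap → [99, 81, 60, 19, 43, 36]
Insert 58:
  append 58 at index 6 → [99, 81, 60, 19, 43, 36, 58] (no swap needed)
Insert 64:
  append 64 at index 7 → [99, 81, 60, 19, 43, 36, 58, 64]
  64 > parent 19 at index 3, swap → [99, 81, 60, 64, 43, 36, 58, 19]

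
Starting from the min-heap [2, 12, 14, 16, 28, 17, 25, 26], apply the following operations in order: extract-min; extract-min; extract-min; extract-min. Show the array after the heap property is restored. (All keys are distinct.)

extract-min → returns 2:
  remove root 2; move last element 26 to root → [26, 12, 14, 16, 28, 17, 25]
  26 vs smaller child 12 at index 1, swap → [12, 26, 14, 16, 28, 17, 25]
  26 vs smaller child 16 at index 3, swap → [12, 16, 14, 26, 28, 17, 25]
extract-min → returns 12:
  remove root 12; move last element 25 to root → [25, 16, 14, 26, 28, 17]
  25 vs smaller child 14 at index 2, swap → [14, 16, 25, 26, 28, 17]
  25 vs only child 17 at index 5, swap → [14, 16, 17, 26, 28, 25]
extract-min → returns 14:
  remove root 14; move last element 25 to root → [25, 16, 17, 26, 28]
  25 vs smaller child 16 at index 1, swap → [16, 25, 17, 26, 28]
extract-min → returns 16:
  remove root 16; move last element 28 to root → [28, 25, 17, 26]
  28 vs smaller child 17 at index 2, swap → [17, 25, 28, 26]

[17, 25, 28, 26]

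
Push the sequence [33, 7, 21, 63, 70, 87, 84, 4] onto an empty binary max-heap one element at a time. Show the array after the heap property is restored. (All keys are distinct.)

[87, 63, 84, 7, 33, 21, 70, 4]

Insert 33:
  append 33 at index 0 → [33] (no swap needed)
Insert 7:
  append 7 at index 1 → [33, 7] (no swap needed)
Insert 21:
  append 21 at index 2 → [33, 7, 21] (no swap needed)
Insert 63:
  append 63 at index 3 → [33, 7, 21, 63]
  63 > parent 7 at index 1, swap → [33, 63, 21, 7]
  63 > parent 33 at index 0, swap → [63, 33, 21, 7]
Insert 70:
  append 70 at index 4 → [63, 33, 21, 7, 70]
  70 > parent 33 at index 1, swap → [63, 70, 21, 7, 33]
  70 > parent 63 at index 0, swap → [70, 63, 21, 7, 33]
Insert 87:
  append 87 at index 5 → [70, 63, 21, 7, 33, 87]
  87 > parent 21 at index 2, swap → [70, 63, 87, 7, 33, 21]
  87 > parent 70 at index 0, swap → [87, 63, 70, 7, 33, 21]
Insert 84:
  append 84 at index 6 → [87, 63, 70, 7, 33, 21, 84]
  84 > parent 70 at index 2, swap → [87, 63, 84, 7, 33, 21, 70]
Insert 4:
  append 4 at index 7 → [87, 63, 84, 7, 33, 21, 70, 4] (no swap needed)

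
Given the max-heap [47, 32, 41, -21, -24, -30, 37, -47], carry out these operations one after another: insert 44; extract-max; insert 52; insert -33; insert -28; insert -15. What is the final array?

insert 44:
  append 44 at index 8 → [47, 32, 41, -21, -24, -30, 37, -47, 44]
  44 > parent -21 at index 3, swap → [47, 32, 41, 44, -24, -30, 37, -47, -21]
  44 > parent 32 at index 1, swap → [47, 44, 41, 32, -24, -30, 37, -47, -21]
extract-max → returns 47:
  remove root 47; move last element -21 to root → [-21, 44, 41, 32, -24, -30, 37, -47]
  -21 vs larger child 44 at index 1, swap → [44, -21, 41, 32, -24, -30, 37, -47]
  -21 vs larger child 32 at index 3, swap → [44, 32, 41, -21, -24, -30, 37, -47]
insert 52:
  append 52 at index 8 → [44, 32, 41, -21, -24, -30, 37, -47, 52]
  52 > parent -21 at index 3, swap → [44, 32, 41, 52, -24, -30, 37, -47, -21]
  52 > parent 32 at index 1, swap → [44, 52, 41, 32, -24, -30, 37, -47, -21]
  52 > parent 44 at index 0, swap → [52, 44, 41, 32, -24, -30, 37, -47, -21]
insert -33:
  append -33 at index 9 → [52, 44, 41, 32, -24, -30, 37, -47, -21, -33] (no swap needed)
insert -28:
  append -28 at index 10 → [52, 44, 41, 32, -24, -30, 37, -47, -21, -33, -28] (no swap needed)
insert -15:
  append -15 at index 11 → [52, 44, 41, 32, -24, -30, 37, -47, -21, -33, -28, -15]
  -15 > parent -30 at index 5, swap → [52, 44, 41, 32, -24, -15, 37, -47, -21, -33, -28, -30]

[52, 44, 41, 32, -24, -15, 37, -47, -21, -33, -28, -30]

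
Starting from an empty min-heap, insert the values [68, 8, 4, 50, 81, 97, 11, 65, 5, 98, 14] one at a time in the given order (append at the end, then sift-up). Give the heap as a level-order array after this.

Insert 68:
  append 68 at index 0 → [68] (no swap needed)
Insert 8:
  append 8 at index 1 → [68, 8]
  8 < parent 68 at index 0, swap → [8, 68]
Insert 4:
  append 4 at index 2 → [8, 68, 4]
  4 < parent 8 at index 0, swap → [4, 68, 8]
Insert 50:
  append 50 at index 3 → [4, 68, 8, 50]
  50 < parent 68 at index 1, swap → [4, 50, 8, 68]
Insert 81:
  append 81 at index 4 → [4, 50, 8, 68, 81] (no swap needed)
Insert 97:
  append 97 at index 5 → [4, 50, 8, 68, 81, 97] (no swap needed)
Insert 11:
  append 11 at index 6 → [4, 50, 8, 68, 81, 97, 11] (no swap needed)
Insert 65:
  append 65 at index 7 → [4, 50, 8, 68, 81, 97, 11, 65]
  65 < parent 68 at index 3, swap → [4, 50, 8, 65, 81, 97, 11, 68]
Insert 5:
  append 5 at index 8 → [4, 50, 8, 65, 81, 97, 11, 68, 5]
  5 < parent 65 at index 3, swap → [4, 50, 8, 5, 81, 97, 11, 68, 65]
  5 < parent 50 at index 1, swap → [4, 5, 8, 50, 81, 97, 11, 68, 65]
Insert 98:
  append 98 at index 9 → [4, 5, 8, 50, 81, 97, 11, 68, 65, 98] (no swap needed)
Insert 14:
  append 14 at index 10 → [4, 5, 8, 50, 81, 97, 11, 68, 65, 98, 14]
  14 < parent 81 at index 4, swap → [4, 5, 8, 50, 14, 97, 11, 68, 65, 98, 81]

[4, 5, 8, 50, 14, 97, 11, 68, 65, 98, 81]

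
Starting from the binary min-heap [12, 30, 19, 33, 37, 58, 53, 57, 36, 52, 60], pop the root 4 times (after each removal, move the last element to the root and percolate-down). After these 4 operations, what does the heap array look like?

[36, 37, 53, 52, 57, 58, 60]

extract-min #1 returns 12:
  remove root 12; move last element 60 to root → [60, 30, 19, 33, 37, 58, 53, 57, 36, 52]
  60 vs smaller child 19 at index 2, swap → [19, 30, 60, 33, 37, 58, 53, 57, 36, 52]
  60 vs smaller child 53 at index 6, swap → [19, 30, 53, 33, 37, 58, 60, 57, 36, 52]
extract-min #2 returns 19:
  remove root 19; move last element 52 to root → [52, 30, 53, 33, 37, 58, 60, 57, 36]
  52 vs smaller child 30 at index 1, swap → [30, 52, 53, 33, 37, 58, 60, 57, 36]
  52 vs smaller child 33 at index 3, swap → [30, 33, 53, 52, 37, 58, 60, 57, 36]
  52 vs smaller child 36 at index 8, swap → [30, 33, 53, 36, 37, 58, 60, 57, 52]
extract-min #3 returns 30:
  remove root 30; move last element 52 to root → [52, 33, 53, 36, 37, 58, 60, 57]
  52 vs smaller child 33 at index 1, swap → [33, 52, 53, 36, 37, 58, 60, 57]
  52 vs smaller child 36 at index 3, swap → [33, 36, 53, 52, 37, 58, 60, 57]
extract-min #4 returns 33:
  remove root 33; move last element 57 to root → [57, 36, 53, 52, 37, 58, 60]
  57 vs smaller child 36 at index 1, swap → [36, 57, 53, 52, 37, 58, 60]
  57 vs smaller child 37 at index 4, swap → [36, 37, 53, 52, 57, 58, 60]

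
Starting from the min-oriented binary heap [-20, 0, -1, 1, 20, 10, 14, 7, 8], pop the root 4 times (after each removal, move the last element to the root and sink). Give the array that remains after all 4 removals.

extract-min #1 returns -20:
  remove root -20; move last element 8 to root → [8, 0, -1, 1, 20, 10, 14, 7]
  8 vs smaller child -1 at index 2, swap → [-1, 0, 8, 1, 20, 10, 14, 7]
extract-min #2 returns -1:
  remove root -1; move last element 7 to root → [7, 0, 8, 1, 20, 10, 14]
  7 vs smaller child 0 at index 1, swap → [0, 7, 8, 1, 20, 10, 14]
  7 vs smaller child 1 at index 3, swap → [0, 1, 8, 7, 20, 10, 14]
extract-min #3 returns 0:
  remove root 0; move last element 14 to root → [14, 1, 8, 7, 20, 10]
  14 vs smaller child 1 at index 1, swap → [1, 14, 8, 7, 20, 10]
  14 vs smaller child 7 at index 3, swap → [1, 7, 8, 14, 20, 10]
extract-min #4 returns 1:
  remove root 1; move last element 10 to root → [10, 7, 8, 14, 20]
  10 vs smaller child 7 at index 1, swap → [7, 10, 8, 14, 20]

[7, 10, 8, 14, 20]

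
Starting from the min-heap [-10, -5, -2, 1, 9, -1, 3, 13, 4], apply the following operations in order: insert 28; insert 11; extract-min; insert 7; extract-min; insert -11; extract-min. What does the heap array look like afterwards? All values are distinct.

insert 28:
  append 28 at index 9 → [-10, -5, -2, 1, 9, -1, 3, 13, 4, 28] (no swap needed)
insert 11:
  append 11 at index 10 → [-10, -5, -2, 1, 9, -1, 3, 13, 4, 28, 11] (no swap needed)
extract-min → returns -10:
  remove root -10; move last element 11 to root → [11, -5, -2, 1, 9, -1, 3, 13, 4, 28]
  11 vs smaller child -5 at index 1, swap → [-5, 11, -2, 1, 9, -1, 3, 13, 4, 28]
  11 vs smaller child 1 at index 3, swap → [-5, 1, -2, 11, 9, -1, 3, 13, 4, 28]
  11 vs smaller child 4 at index 8, swap → [-5, 1, -2, 4, 9, -1, 3, 13, 11, 28]
insert 7:
  append 7 at index 10 → [-5, 1, -2, 4, 9, -1, 3, 13, 11, 28, 7]
  7 < parent 9 at index 4, swap → [-5, 1, -2, 4, 7, -1, 3, 13, 11, 28, 9]
extract-min → returns -5:
  remove root -5; move last element 9 to root → [9, 1, -2, 4, 7, -1, 3, 13, 11, 28]
  9 vs smaller child -2 at index 2, swap → [-2, 1, 9, 4, 7, -1, 3, 13, 11, 28]
  9 vs smaller child -1 at index 5, swap → [-2, 1, -1, 4, 7, 9, 3, 13, 11, 28]
insert -11:
  append -11 at index 10 → [-2, 1, -1, 4, 7, 9, 3, 13, 11, 28, -11]
  -11 < parent 7 at index 4, swap → [-2, 1, -1, 4, -11, 9, 3, 13, 11, 28, 7]
  -11 < parent 1 at index 1, swap → [-2, -11, -1, 4, 1, 9, 3, 13, 11, 28, 7]
  -11 < parent -2 at index 0, swap → [-11, -2, -1, 4, 1, 9, 3, 13, 11, 28, 7]
extract-min → returns -11:
  remove root -11; move last element 7 to root → [7, -2, -1, 4, 1, 9, 3, 13, 11, 28]
  7 vs smaller child -2 at index 1, swap → [-2, 7, -1, 4, 1, 9, 3, 13, 11, 28]
  7 vs smaller child 1 at index 4, swap → [-2, 1, -1, 4, 7, 9, 3, 13, 11, 28]

[-2, 1, -1, 4, 7, 9, 3, 13, 11, 28]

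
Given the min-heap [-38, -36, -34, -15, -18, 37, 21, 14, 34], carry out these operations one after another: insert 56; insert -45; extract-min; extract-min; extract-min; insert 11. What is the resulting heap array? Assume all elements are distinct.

[-34, -18, 21, -15, 56, 37, 34, 14, 11]

insert 56:
  append 56 at index 9 → [-38, -36, -34, -15, -18, 37, 21, 14, 34, 56] (no swap needed)
insert -45:
  append -45 at index 10 → [-38, -36, -34, -15, -18, 37, 21, 14, 34, 56, -45]
  -45 < parent -18 at index 4, swap → [-38, -36, -34, -15, -45, 37, 21, 14, 34, 56, -18]
  -45 < parent -36 at index 1, swap → [-38, -45, -34, -15, -36, 37, 21, 14, 34, 56, -18]
  -45 < parent -38 at index 0, swap → [-45, -38, -34, -15, -36, 37, 21, 14, 34, 56, -18]
extract-min → returns -45:
  remove root -45; move last element -18 to root → [-18, -38, -34, -15, -36, 37, 21, 14, 34, 56]
  -18 vs smaller child -38 at index 1, swap → [-38, -18, -34, -15, -36, 37, 21, 14, 34, 56]
  -18 vs smaller child -36 at index 4, swap → [-38, -36, -34, -15, -18, 37, 21, 14, 34, 56]
extract-min → returns -38:
  remove root -38; move last element 56 to root → [56, -36, -34, -15, -18, 37, 21, 14, 34]
  56 vs smaller child -36 at index 1, swap → [-36, 56, -34, -15, -18, 37, 21, 14, 34]
  56 vs smaller child -18 at index 4, swap → [-36, -18, -34, -15, 56, 37, 21, 14, 34]
extract-min → returns -36:
  remove root -36; move last element 34 to root → [34, -18, -34, -15, 56, 37, 21, 14]
  34 vs smaller child -34 at index 2, swap → [-34, -18, 34, -15, 56, 37, 21, 14]
  34 vs smaller child 21 at index 6, swap → [-34, -18, 21, -15, 56, 37, 34, 14]
insert 11:
  append 11 at index 8 → [-34, -18, 21, -15, 56, 37, 34, 14, 11] (no swap needed)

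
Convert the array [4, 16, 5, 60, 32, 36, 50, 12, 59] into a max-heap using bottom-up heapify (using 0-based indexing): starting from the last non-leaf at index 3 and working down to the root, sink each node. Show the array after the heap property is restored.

[60, 59, 50, 16, 32, 36, 5, 12, 4]

sift down from index 3: already satisfies heap property
sift down from index 2:
  5 vs larger child 50 at index 6, swap → [4, 16, 50, 60, 32, 36, 5, 12, 59]
sift down from index 1:
  16 vs larger child 60 at index 3, swap → [4, 60, 50, 16, 32, 36, 5, 12, 59]
  16 vs larger child 59 at index 8, swap → [4, 60, 50, 59, 32, 36, 5, 12, 16]
sift down from index 0:
  4 vs larger child 60 at index 1, swap → [60, 4, 50, 59, 32, 36, 5, 12, 16]
  4 vs larger child 59 at index 3, swap → [60, 59, 50, 4, 32, 36, 5, 12, 16]
  4 vs larger child 16 at index 8, swap → [60, 59, 50, 16, 32, 36, 5, 12, 4]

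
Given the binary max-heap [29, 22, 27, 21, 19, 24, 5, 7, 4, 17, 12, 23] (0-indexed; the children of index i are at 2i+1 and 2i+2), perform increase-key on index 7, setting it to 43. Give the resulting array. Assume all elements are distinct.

set index 7 from 7 to 43 → [29, 22, 27, 21, 19, 24, 5, 43, 4, 17, 12, 23]
43 > parent 21 at index 3, swap → [29, 22, 27, 43, 19, 24, 5, 21, 4, 17, 12, 23]
43 > parent 22 at index 1, swap → [29, 43, 27, 22, 19, 24, 5, 21, 4, 17, 12, 23]
43 > parent 29 at index 0, swap → [43, 29, 27, 22, 19, 24, 5, 21, 4, 17, 12, 23]

[43, 29, 27, 22, 19, 24, 5, 21, 4, 17, 12, 23]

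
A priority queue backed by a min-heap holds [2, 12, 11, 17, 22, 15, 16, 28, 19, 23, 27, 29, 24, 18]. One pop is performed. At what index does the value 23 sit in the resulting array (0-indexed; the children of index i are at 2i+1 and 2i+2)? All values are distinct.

9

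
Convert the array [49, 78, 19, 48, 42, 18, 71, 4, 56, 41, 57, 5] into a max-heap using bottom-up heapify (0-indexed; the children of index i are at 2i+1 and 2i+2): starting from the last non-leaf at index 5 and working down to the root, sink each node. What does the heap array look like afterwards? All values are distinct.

[78, 57, 71, 56, 49, 18, 19, 4, 48, 41, 42, 5]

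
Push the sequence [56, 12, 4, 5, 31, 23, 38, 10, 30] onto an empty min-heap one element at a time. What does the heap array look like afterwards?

[4, 5, 12, 10, 31, 23, 38, 56, 30]

Insert 56:
  append 56 at index 0 → [56] (no swap needed)
Insert 12:
  append 12 at index 1 → [56, 12]
  12 < parent 56 at index 0, swap → [12, 56]
Insert 4:
  append 4 at index 2 → [12, 56, 4]
  4 < parent 12 at index 0, swap → [4, 56, 12]
Insert 5:
  append 5 at index 3 → [4, 56, 12, 5]
  5 < parent 56 at index 1, swap → [4, 5, 12, 56]
Insert 31:
  append 31 at index 4 → [4, 5, 12, 56, 31] (no swap needed)
Insert 23:
  append 23 at index 5 → [4, 5, 12, 56, 31, 23] (no swap needed)
Insert 38:
  append 38 at index 6 → [4, 5, 12, 56, 31, 23, 38] (no swap needed)
Insert 10:
  append 10 at index 7 → [4, 5, 12, 56, 31, 23, 38, 10]
  10 < parent 56 at index 3, swap → [4, 5, 12, 10, 31, 23, 38, 56]
Insert 30:
  append 30 at index 8 → [4, 5, 12, 10, 31, 23, 38, 56, 30] (no swap needed)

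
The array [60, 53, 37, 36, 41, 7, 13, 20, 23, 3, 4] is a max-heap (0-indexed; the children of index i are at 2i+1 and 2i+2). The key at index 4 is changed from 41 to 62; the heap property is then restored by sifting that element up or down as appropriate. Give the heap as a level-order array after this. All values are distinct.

[62, 60, 37, 36, 53, 7, 13, 20, 23, 3, 4]

set index 4 from 41 to 62 → [60, 53, 37, 36, 62, 7, 13, 20, 23, 3, 4]
62 > parent 53 at index 1, swap → [60, 62, 37, 36, 53, 7, 13, 20, 23, 3, 4]
62 > parent 60 at index 0, swap → [62, 60, 37, 36, 53, 7, 13, 20, 23, 3, 4]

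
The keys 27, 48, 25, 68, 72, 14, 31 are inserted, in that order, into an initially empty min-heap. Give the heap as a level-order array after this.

Insert 27:
  append 27 at index 0 → [27] (no swap needed)
Insert 48:
  append 48 at index 1 → [27, 48] (no swap needed)
Insert 25:
  append 25 at index 2 → [27, 48, 25]
  25 < parent 27 at index 0, swap → [25, 48, 27]
Insert 68:
  append 68 at index 3 → [25, 48, 27, 68] (no swap needed)
Insert 72:
  append 72 at index 4 → [25, 48, 27, 68, 72] (no swap needed)
Insert 14:
  append 14 at index 5 → [25, 48, 27, 68, 72, 14]
  14 < parent 27 at index 2, swap → [25, 48, 14, 68, 72, 27]
  14 < parent 25 at index 0, swap → [14, 48, 25, 68, 72, 27]
Insert 31:
  append 31 at index 6 → [14, 48, 25, 68, 72, 27, 31] (no swap needed)

[14, 48, 25, 68, 72, 27, 31]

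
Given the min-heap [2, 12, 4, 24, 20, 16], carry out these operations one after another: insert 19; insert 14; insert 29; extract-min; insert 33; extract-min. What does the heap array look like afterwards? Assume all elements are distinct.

insert 19:
  append 19 at index 6 → [2, 12, 4, 24, 20, 16, 19] (no swap needed)
insert 14:
  append 14 at index 7 → [2, 12, 4, 24, 20, 16, 19, 14]
  14 < parent 24 at index 3, swap → [2, 12, 4, 14, 20, 16, 19, 24]
insert 29:
  append 29 at index 8 → [2, 12, 4, 14, 20, 16, 19, 24, 29] (no swap needed)
extract-min → returns 2:
  remove root 2; move last element 29 to root → [29, 12, 4, 14, 20, 16, 19, 24]
  29 vs smaller child 4 at index 2, swap → [4, 12, 29, 14, 20, 16, 19, 24]
  29 vs smaller child 16 at index 5, swap → [4, 12, 16, 14, 20, 29, 19, 24]
insert 33:
  append 33 at index 8 → [4, 12, 16, 14, 20, 29, 19, 24, 33] (no swap needed)
extract-min → returns 4:
  remove root 4; move last element 33 to root → [33, 12, 16, 14, 20, 29, 19, 24]
  33 vs smaller child 12 at index 1, swap → [12, 33, 16, 14, 20, 29, 19, 24]
  33 vs smaller child 14 at index 3, swap → [12, 14, 16, 33, 20, 29, 19, 24]
  33 vs only child 24 at index 7, swap → [12, 14, 16, 24, 20, 29, 19, 33]

[12, 14, 16, 24, 20, 29, 19, 33]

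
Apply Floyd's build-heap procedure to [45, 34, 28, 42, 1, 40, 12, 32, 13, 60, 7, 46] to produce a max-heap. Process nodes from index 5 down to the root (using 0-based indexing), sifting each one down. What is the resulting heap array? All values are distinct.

sift down from index 5:
  40 vs only child 46 at index 11, swap → [45, 34, 28, 42, 1, 46, 12, 32, 13, 60, 7, 40]
sift down from index 4:
  1 vs larger child 60 at index 9, swap → [45, 34, 28, 42, 60, 46, 12, 32, 13, 1, 7, 40]
sift down from index 3: already satisfies heap property
sift down from index 2:
  28 vs larger child 46 at index 5, swap → [45, 34, 46, 42, 60, 28, 12, 32, 13, 1, 7, 40]
  28 vs only child 40 at index 11, swap → [45, 34, 46, 42, 60, 40, 12, 32, 13, 1, 7, 28]
sift down from index 1:
  34 vs larger child 60 at index 4, swap → [45, 60, 46, 42, 34, 40, 12, 32, 13, 1, 7, 28]
sift down from index 0:
  45 vs larger child 60 at index 1, swap → [60, 45, 46, 42, 34, 40, 12, 32, 13, 1, 7, 28]

[60, 45, 46, 42, 34, 40, 12, 32, 13, 1, 7, 28]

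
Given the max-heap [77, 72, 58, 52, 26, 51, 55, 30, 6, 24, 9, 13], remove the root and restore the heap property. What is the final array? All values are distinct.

[72, 52, 58, 30, 26, 51, 55, 13, 6, 24, 9]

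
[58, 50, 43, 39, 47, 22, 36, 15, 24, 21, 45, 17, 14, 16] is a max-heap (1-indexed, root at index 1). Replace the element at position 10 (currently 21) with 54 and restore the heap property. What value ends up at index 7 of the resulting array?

36

set index 10 from 21 to 54 → [58, 50, 43, 39, 47, 22, 36, 15, 24, 54, 45, 17, 14, 16]
54 > parent 47 at index 5, swap → [58, 50, 43, 39, 54, 22, 36, 15, 24, 47, 45, 17, 14, 16]
54 > parent 50 at index 2, swap → [58, 54, 43, 39, 50, 22, 36, 15, 24, 47, 45, 17, 14, 16]
resulting array: [58, 54, 43, 39, 50, 22, 36, 15, 24, 47, 45, 17, 14, 16]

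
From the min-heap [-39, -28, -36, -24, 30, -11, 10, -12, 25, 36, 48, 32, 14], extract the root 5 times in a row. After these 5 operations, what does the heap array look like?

extract-min #1 returns -39:
  remove root -39; move last element 14 to root → [14, -28, -36, -24, 30, -11, 10, -12, 25, 36, 48, 32]
  14 vs smaller child -36 at index 2, swap → [-36, -28, 14, -24, 30, -11, 10, -12, 25, 36, 48, 32]
  14 vs smaller child -11 at index 5, swap → [-36, -28, -11, -24, 30, 14, 10, -12, 25, 36, 48, 32]
extract-min #2 returns -36:
  remove root -36; move last element 32 to root → [32, -28, -11, -24, 30, 14, 10, -12, 25, 36, 48]
  32 vs smaller child -28 at index 1, swap → [-28, 32, -11, -24, 30, 14, 10, -12, 25, 36, 48]
  32 vs smaller child -24 at index 3, swap → [-28, -24, -11, 32, 30, 14, 10, -12, 25, 36, 48]
  32 vs smaller child -12 at index 7, swap → [-28, -24, -11, -12, 30, 14, 10, 32, 25, 36, 48]
extract-min #3 returns -28:
  remove root -28; move last element 48 to root → [48, -24, -11, -12, 30, 14, 10, 32, 25, 36]
  48 vs smaller child -24 at index 1, swap → [-24, 48, -11, -12, 30, 14, 10, 32, 25, 36]
  48 vs smaller child -12 at index 3, swap → [-24, -12, -11, 48, 30, 14, 10, 32, 25, 36]
  48 vs smaller child 25 at index 8, swap → [-24, -12, -11, 25, 30, 14, 10, 32, 48, 36]
extract-min #4 returns -24:
  remove root -24; move last element 36 to root → [36, -12, -11, 25, 30, 14, 10, 32, 48]
  36 vs smaller child -12 at index 1, swap → [-12, 36, -11, 25, 30, 14, 10, 32, 48]
  36 vs smaller child 25 at index 3, swap → [-12, 25, -11, 36, 30, 14, 10, 32, 48]
  36 vs smaller child 32 at index 7, swap → [-12, 25, -11, 32, 30, 14, 10, 36, 48]
extract-min #5 returns -12:
  remove root -12; move last element 48 to root → [48, 25, -11, 32, 30, 14, 10, 36]
  48 vs smaller child -11 at index 2, swap → [-11, 25, 48, 32, 30, 14, 10, 36]
  48 vs smaller child 10 at index 6, swap → [-11, 25, 10, 32, 30, 14, 48, 36]

[-11, 25, 10, 32, 30, 14, 48, 36]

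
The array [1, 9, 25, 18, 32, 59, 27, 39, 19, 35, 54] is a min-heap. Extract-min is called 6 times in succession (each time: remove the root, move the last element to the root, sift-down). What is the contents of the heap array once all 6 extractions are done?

extract-min #1 returns 1:
  remove root 1; move last element 54 to root → [54, 9, 25, 18, 32, 59, 27, 39, 19, 35]
  54 vs smaller child 9 at index 1, swap → [9, 54, 25, 18, 32, 59, 27, 39, 19, 35]
  54 vs smaller child 18 at index 3, swap → [9, 18, 25, 54, 32, 59, 27, 39, 19, 35]
  54 vs smaller child 19 at index 8, swap → [9, 18, 25, 19, 32, 59, 27, 39, 54, 35]
extract-min #2 returns 9:
  remove root 9; move last element 35 to root → [35, 18, 25, 19, 32, 59, 27, 39, 54]
  35 vs smaller child 18 at index 1, swap → [18, 35, 25, 19, 32, 59, 27, 39, 54]
  35 vs smaller child 19 at index 3, swap → [18, 19, 25, 35, 32, 59, 27, 39, 54]
extract-min #3 returns 18:
  remove root 18; move last element 54 to root → [54, 19, 25, 35, 32, 59, 27, 39]
  54 vs smaller child 19 at index 1, swap → [19, 54, 25, 35, 32, 59, 27, 39]
  54 vs smaller child 32 at index 4, swap → [19, 32, 25, 35, 54, 59, 27, 39]
extract-min #4 returns 19:
  remove root 19; move last element 39 to root → [39, 32, 25, 35, 54, 59, 27]
  39 vs smaller child 25 at index 2, swap → [25, 32, 39, 35, 54, 59, 27]
  39 vs smaller child 27 at index 6, swap → [25, 32, 27, 35, 54, 59, 39]
extract-min #5 returns 25:
  remove root 25; move last element 39 to root → [39, 32, 27, 35, 54, 59]
  39 vs smaller child 27 at index 2, swap → [27, 32, 39, 35, 54, 59]
extract-min #6 returns 27:
  remove root 27; move last element 59 to root → [59, 32, 39, 35, 54]
  59 vs smaller child 32 at index 1, swap → [32, 59, 39, 35, 54]
  59 vs smaller child 35 at index 3, swap → [32, 35, 39, 59, 54]

[32, 35, 39, 59, 54]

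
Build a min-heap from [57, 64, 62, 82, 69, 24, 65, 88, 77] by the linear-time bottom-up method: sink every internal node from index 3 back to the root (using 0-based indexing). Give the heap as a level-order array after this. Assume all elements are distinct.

[24, 64, 57, 77, 69, 62, 65, 88, 82]

sift down from index 3:
  82 vs smaller child 77 at index 8, swap → [57, 64, 62, 77, 69, 24, 65, 88, 82]
sift down from index 2:
  62 vs smaller child 24 at index 5, swap → [57, 64, 24, 77, 69, 62, 65, 88, 82]
sift down from index 1: already satisfies heap property
sift down from index 0:
  57 vs smaller child 24 at index 2, swap → [24, 64, 57, 77, 69, 62, 65, 88, 82]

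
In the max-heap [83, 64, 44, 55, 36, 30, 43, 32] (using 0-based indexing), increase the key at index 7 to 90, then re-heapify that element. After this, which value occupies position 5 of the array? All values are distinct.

30

set index 7 from 32 to 90 → [83, 64, 44, 55, 36, 30, 43, 90]
90 > parent 55 at index 3, swap → [83, 64, 44, 90, 36, 30, 43, 55]
90 > parent 64 at index 1, swap → [83, 90, 44, 64, 36, 30, 43, 55]
90 > parent 83 at index 0, swap → [90, 83, 44, 64, 36, 30, 43, 55]
resulting array: [90, 83, 44, 64, 36, 30, 43, 55]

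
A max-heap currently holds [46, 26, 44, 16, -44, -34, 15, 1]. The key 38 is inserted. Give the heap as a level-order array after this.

[46, 38, 44, 26, -44, -34, 15, 1, 16]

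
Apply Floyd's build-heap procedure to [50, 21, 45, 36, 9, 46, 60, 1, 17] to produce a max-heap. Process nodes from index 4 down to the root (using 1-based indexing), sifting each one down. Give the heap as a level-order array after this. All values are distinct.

sift down from index 4: already satisfies heap property
sift down from index 3:
  45 vs larger child 60 at index 7, swap → [50, 21, 60, 36, 9, 46, 45, 1, 17]
sift down from index 2:
  21 vs larger child 36 at index 4, swap → [50, 36, 60, 21, 9, 46, 45, 1, 17]
sift down from index 1:
  50 vs larger child 60 at index 3, swap → [60, 36, 50, 21, 9, 46, 45, 1, 17]

[60, 36, 50, 21, 9, 46, 45, 1, 17]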